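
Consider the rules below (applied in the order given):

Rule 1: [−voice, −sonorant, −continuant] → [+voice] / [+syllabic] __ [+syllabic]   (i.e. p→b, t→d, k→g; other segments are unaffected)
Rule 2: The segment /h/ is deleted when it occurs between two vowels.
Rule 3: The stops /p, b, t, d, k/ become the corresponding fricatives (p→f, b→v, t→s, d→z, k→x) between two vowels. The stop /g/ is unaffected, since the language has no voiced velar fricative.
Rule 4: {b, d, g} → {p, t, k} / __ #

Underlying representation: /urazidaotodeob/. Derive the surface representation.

urazizaozozeop

Rule 1 (intervocalic voicing): /t/ is a voiceless stop between vowels /o/ and /o/, so it voices to [d]. /urazidaotodeob/ → urazidaododeob.
Rule 2 (intervocalic h-deletion): no segment meets the environment; /urazidaododeob/ is unchanged.
Rule 3 (intervocalic spirantization): /d/ is a stop between vowels /i/ and /a/, so it spirantizes to the fricative [z]. /d/ is a stop between vowels /o/ and /o/, so it spirantizes to the fricative [z]. /d/ is a stop between vowels /o/ and /e/, so it spirantizes to the fricative [z]. /urazidaododeob/ → urazizaozozeob.
Rule 4 (final devoicing): /b/ is a voiced stop in word-final position, so it devoices to [p]. /urazizaozozeob/ → urazizaozozeop.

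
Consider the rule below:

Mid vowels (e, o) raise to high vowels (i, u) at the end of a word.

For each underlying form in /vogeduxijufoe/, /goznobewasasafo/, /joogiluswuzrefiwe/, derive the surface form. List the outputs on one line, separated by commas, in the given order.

vogeduxijufoi, goznobewasasafu, joogiluswuzrefiwi

/vogeduxijufoe/: /e/ is a mid vowel in word-final position, so it raises to [i]. → [vogeduxijufoi].
/goznobewasasafo/: /o/ is a mid vowel in word-final position, so it raises to [u]. → [goznobewasasafu].
/joogiluswuzrefiwe/: /e/ is a mid vowel in word-final position, so it raises to [i]. → [joogiluswuzrefiwi].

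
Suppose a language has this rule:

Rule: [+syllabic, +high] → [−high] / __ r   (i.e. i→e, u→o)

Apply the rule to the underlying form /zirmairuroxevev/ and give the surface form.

/i/ is a high vowel immediately before /r/, so it lowers to [e].
/i/ is a high vowel immediately before /r/, so it lowers to [e].
/u/ is a high vowel immediately before /r/, so it lowers to [o].
Surface form: [zermaeroroxevev].

zermaeroroxevev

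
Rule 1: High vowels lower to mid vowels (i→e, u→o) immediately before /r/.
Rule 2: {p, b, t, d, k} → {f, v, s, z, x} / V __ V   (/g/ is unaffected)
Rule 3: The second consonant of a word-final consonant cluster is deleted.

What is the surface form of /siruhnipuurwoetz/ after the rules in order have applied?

Rule 1 (pre-rhotic lowering): /i/ is a high vowel immediately before /r/, so it lowers to [e]. /u/ is a high vowel immediately before /r/, so it lowers to [o]. /siruhnipuurwoetz/ → seruhnipuorwoetz.
Rule 2 (intervocalic spirantization): /p/ is a stop between vowels /i/ and /u/, so it spirantizes to the fricative [f]. /seruhnipuorwoetz/ → seruhnifuorwoetz.
Rule 3 (final cluster simplification): /z/ is the second consonant of a word-final cluster /tz/, so it deletes. /seruhnifuorwoetz/ → seruhnifuorwoet.

seruhnifuorwoet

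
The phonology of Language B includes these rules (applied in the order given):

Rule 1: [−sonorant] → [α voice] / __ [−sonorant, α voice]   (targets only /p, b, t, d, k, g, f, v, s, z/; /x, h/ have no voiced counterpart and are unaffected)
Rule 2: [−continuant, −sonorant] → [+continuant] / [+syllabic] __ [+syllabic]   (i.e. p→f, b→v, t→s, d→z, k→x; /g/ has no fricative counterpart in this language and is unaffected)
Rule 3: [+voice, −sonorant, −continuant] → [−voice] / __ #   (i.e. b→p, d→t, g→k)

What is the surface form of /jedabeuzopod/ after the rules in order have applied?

Rule 1 (regressive voicing assimilation): no segment meets the environment; /jedabeuzopod/ is unchanged.
Rule 2 (intervocalic spirantization): /d/ is a stop between vowels /e/ and /a/, so it spirantizes to the fricative [z]. /b/ is a stop between vowels /a/ and /e/, so it spirantizes to the fricative [v]. /p/ is a stop between vowels /o/ and /o/, so it spirantizes to the fricative [f]. /jedabeuzopod/ → jezaveuzofod.
Rule 3 (final devoicing): /d/ is a voiced stop in word-final position, so it devoices to [t]. /jezaveuzofod/ → jezaveuzofot.

jezaveuzofot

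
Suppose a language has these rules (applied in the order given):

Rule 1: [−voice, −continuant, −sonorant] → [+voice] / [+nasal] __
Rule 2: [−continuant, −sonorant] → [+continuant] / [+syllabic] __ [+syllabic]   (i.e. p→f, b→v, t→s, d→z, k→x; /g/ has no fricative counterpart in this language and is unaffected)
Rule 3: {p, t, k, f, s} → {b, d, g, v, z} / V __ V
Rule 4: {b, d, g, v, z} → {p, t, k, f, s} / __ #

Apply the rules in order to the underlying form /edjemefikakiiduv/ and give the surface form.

edjemevixaxiizuf

Rule 1 (post-nasal voicing): no segment meets the environment; /edjemefikakiiduv/ is unchanged.
Rule 2 (intervocalic spirantization): /k/ is a stop between vowels /i/ and /a/, so it spirantizes to the fricative [x]. /k/ is a stop between vowels /a/ and /i/, so it spirantizes to the fricative [x]. /d/ is a stop between vowels /i/ and /u/, so it spirantizes to the fricative [z]. /edjemefikakiiduv/ → edjemefixaxiizuv.
Rule 3 (intervocalic voicing): /f/ is a voiceless obstruent between vowels /e/ and /i/, so it voices to [v]. /edjemefixaxiizuv/ → edjemevixaxiizuv.
Rule 4 (final devoicing): /v/ is a voiced obstruent in word-final position, so it devoices to [f]. /edjemevixaxiizuv/ → edjemevixaxiizuf.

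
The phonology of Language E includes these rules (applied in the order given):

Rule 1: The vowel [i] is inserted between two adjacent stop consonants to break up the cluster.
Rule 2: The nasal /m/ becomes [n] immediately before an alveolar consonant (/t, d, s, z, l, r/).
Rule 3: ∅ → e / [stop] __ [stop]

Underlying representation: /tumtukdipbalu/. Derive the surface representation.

tuntukidipibalu

Rule 1 (stop-cluster i-epenthesis): /k/ and /d/ form a stop–stop cluster, so [i] is inserted between them. /p/ and /b/ form a stop–stop cluster, so [i] is inserted between them. /tumtukdipbalu/ → tumtukidipibalu.
Rule 2 (nasal place assimilation): /m/ precedes the alveolar consonant /t/, so it assimilates in place to [n]. /tumtukidipibalu/ → tuntukidipibalu.
Rule 3 (stop-cluster e-epenthesis): no segment meets the environment; /tuntukidipibalu/ is unchanged.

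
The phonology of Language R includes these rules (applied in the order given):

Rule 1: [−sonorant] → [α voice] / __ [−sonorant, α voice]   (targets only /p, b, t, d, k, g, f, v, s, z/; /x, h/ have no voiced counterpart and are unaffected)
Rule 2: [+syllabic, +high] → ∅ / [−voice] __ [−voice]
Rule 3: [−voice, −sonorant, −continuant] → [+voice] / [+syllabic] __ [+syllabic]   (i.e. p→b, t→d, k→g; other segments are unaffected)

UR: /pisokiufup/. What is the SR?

Rule 1 (regressive voicing assimilation): no segment meets the environment; /pisokiufup/ is unchanged.
Rule 2 (high vowel syncope): /i/ is a high vowel flanked by voiceless consonants /p/ and /s/, so it deletes. /u/ is a high vowel flanked by voiceless consonants /f/ and /p/, so it deletes. /pisokiufup/ → psokiufp.
Rule 3 (intervocalic voicing): /k/ is a voiceless stop between vowels /o/ and /i/, so it voices to [g]. /psokiufp/ → psogiufp.

psogiufp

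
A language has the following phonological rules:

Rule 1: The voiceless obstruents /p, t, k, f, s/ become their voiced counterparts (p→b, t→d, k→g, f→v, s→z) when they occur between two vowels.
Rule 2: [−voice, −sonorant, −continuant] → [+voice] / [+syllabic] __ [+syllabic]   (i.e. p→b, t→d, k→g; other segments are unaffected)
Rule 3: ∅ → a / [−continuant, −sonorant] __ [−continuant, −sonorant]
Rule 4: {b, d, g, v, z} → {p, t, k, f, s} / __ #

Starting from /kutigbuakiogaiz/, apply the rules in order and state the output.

kudigabuagiogais

Rule 1 (intervocalic voicing): /t/ is a voiceless obstruent between vowels /u/ and /i/, so it voices to [d]. /k/ is a voiceless obstruent between vowels /a/ and /i/, so it voices to [g]. /kutigbuakiogaiz/ → kudigbuagiogaiz.
Rule 2 (intervocalic voicing): no segment meets the environment; /kudigbuagiogaiz/ is unchanged.
Rule 3 (stop-cluster a-epenthesis): /g/ and /b/ form a stop–stop cluster, so [a] is inserted between them. /kudigbuagiogaiz/ → kudigabuagiogaiz.
Rule 4 (final devoicing): /z/ is a voiced obstruent in word-final position, so it devoices to [s]. /kudigabuagiogaiz/ → kudigabuagiogais.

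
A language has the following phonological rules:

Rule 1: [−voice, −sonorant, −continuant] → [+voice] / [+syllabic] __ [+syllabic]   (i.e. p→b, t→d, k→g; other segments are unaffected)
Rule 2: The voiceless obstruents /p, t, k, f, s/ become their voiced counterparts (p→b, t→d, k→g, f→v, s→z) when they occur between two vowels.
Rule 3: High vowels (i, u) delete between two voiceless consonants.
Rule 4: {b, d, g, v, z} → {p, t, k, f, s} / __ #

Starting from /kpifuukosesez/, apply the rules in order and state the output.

Rule 1 (intervocalic voicing): /k/ is a voiceless stop between vowels /u/ and /o/, so it voices to [g]. /kpifuukosesez/ → kpifuugosesez.
Rule 2 (intervocalic voicing): /f/ is a voiceless obstruent between vowels /i/ and /u/, so it voices to [v]. /s/ is a voiceless obstruent between vowels /o/ and /e/, so it voices to [z]. /s/ is a voiceless obstruent between vowels /e/ and /e/, so it voices to [z]. /kpifuugosesez/ → kpivuugozezez.
Rule 3 (high vowel syncope): no segment meets the environment; /kpivuugozezez/ is unchanged.
Rule 4 (final devoicing): /z/ is a voiced obstruent in word-final position, so it devoices to [s]. /kpivuugozezez/ → kpivuugozezes.

kpivuugozezes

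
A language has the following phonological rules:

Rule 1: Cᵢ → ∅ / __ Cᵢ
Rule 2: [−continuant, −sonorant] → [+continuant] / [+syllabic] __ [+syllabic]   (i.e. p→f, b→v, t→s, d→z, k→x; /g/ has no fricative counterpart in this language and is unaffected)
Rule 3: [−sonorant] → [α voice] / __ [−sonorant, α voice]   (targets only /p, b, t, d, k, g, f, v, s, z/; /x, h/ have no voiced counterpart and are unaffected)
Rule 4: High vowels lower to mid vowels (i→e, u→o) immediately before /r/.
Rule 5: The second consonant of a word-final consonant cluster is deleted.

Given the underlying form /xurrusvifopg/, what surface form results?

Rule 1 (degemination): /rr/ is a geminate; the first /r/ deletes. /xurrusvifopg/ → xurusvifopg.
Rule 2 (intervocalic spirantization): no segment meets the environment; /xurusvifopg/ is unchanged.
Rule 3 (regressive voicing assimilation): /s/ precedes the voiced obstruent /v/, so it voices to [z] by assimilation. /p/ precedes the voiced obstruent /g/, so it voices to [b] by assimilation. /xurusvifopg/ → xuruzvifobg.
Rule 4 (pre-rhotic lowering): /u/ is a high vowel immediately before /r/, so it lowers to [o]. /xuruzvifobg/ → xoruzvifobg.
Rule 5 (final cluster simplification): /g/ is the second consonant of a word-final cluster /bg/, so it deletes. /xoruzvifobg/ → xoruzvifob.

xoruzvifob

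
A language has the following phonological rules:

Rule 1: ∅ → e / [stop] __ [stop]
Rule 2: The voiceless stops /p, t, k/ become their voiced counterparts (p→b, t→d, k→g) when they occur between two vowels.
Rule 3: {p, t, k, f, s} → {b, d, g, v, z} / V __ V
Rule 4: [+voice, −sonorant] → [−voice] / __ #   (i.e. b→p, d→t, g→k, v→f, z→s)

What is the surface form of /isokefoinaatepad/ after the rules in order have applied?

izogevoinaadebat

Rule 1 (stop-cluster e-epenthesis): no segment meets the environment; /isokefoinaatepad/ is unchanged.
Rule 2 (intervocalic voicing): /k/ is a voiceless stop between vowels /o/ and /e/, so it voices to [g]. /t/ is a voiceless stop between vowels /a/ and /e/, so it voices to [d]. /p/ is a voiceless stop between vowels /e/ and /a/, so it voices to [b]. /isokefoinaatepad/ → isogefoinaadebad.
Rule 3 (intervocalic voicing): /s/ is a voiceless obstruent between vowels /i/ and /o/, so it voices to [z]. /f/ is a voiceless obstruent between vowels /e/ and /o/, so it voices to [v]. /isogefoinaadebad/ → izogevoinaadebad.
Rule 4 (final devoicing): /d/ is a voiced obstruent in word-final position, so it devoices to [t]. /izogevoinaadebad/ → izogevoinaadebat.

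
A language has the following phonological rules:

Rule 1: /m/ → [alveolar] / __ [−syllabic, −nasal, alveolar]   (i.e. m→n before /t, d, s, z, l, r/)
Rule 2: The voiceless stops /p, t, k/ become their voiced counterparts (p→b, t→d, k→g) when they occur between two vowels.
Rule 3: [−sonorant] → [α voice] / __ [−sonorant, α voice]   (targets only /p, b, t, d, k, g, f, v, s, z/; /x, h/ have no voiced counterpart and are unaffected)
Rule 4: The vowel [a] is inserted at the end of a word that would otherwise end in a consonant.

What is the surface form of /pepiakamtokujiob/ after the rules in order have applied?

pebiagantogujioba

Rule 1 (nasal place assimilation): /m/ precedes the alveolar consonant /t/, so it assimilates in place to [n]. /pepiakamtokujiob/ → pepiakantokujiob.
Rule 2 (intervocalic voicing): /p/ is a voiceless stop between vowels /e/ and /i/, so it voices to [b]. /k/ is a voiceless stop between vowels /a/ and /a/, so it voices to [g]. /k/ is a voiceless stop between vowels /o/ and /u/, so it voices to [g]. /pepiakantokujiob/ → pebiagantogujiob.
Rule 3 (regressive voicing assimilation): no segment meets the environment; /pebiagantogujiob/ is unchanged.
Rule 4 (final a-epenthesis): the form ends in the consonant /b/, so [a] is inserted word-finally. /pebiagantogujiob/ → pebiagantogujioba.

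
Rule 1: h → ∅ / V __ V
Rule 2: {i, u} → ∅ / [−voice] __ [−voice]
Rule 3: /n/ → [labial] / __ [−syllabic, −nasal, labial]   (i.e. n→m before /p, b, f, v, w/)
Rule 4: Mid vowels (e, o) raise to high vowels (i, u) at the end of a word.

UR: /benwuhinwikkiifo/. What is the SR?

Rule 1 (intervocalic h-deletion): /h/ occurs between vowels /u/ and /i/, so it deletes. /benwuhinwikkiifo/ → benwuinwikkiifo.
Rule 2 (high vowel syncope): no segment meets the environment; /benwuinwikkiifo/ is unchanged.
Rule 3 (nasal place assimilation): /n/ precedes the labial consonant /w/, so it assimilates in place to [m]. /n/ precedes the labial consonant /w/, so it assimilates in place to [m]. /benwuinwikkiifo/ → bemwuimwikkiifo.
Rule 4 (final vowel raising): /o/ is a mid vowel in word-final position, so it raises to [u]. /bemwuimwikkiifo/ → bemwuimwikkiifu.

bemwuimwikkiifu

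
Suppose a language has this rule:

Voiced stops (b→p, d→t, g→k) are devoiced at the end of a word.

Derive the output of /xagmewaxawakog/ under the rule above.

xagmewaxawakok

/g/ is a voiced stop in word-final position, so it devoices to [k].
Surface form: [xagmewaxawakok].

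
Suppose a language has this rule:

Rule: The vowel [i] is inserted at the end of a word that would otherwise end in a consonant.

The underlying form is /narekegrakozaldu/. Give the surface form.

narekegrakozaldu

No segment of /narekegrakozaldu/ meets the structural description of the rule, so the form surfaces unchanged.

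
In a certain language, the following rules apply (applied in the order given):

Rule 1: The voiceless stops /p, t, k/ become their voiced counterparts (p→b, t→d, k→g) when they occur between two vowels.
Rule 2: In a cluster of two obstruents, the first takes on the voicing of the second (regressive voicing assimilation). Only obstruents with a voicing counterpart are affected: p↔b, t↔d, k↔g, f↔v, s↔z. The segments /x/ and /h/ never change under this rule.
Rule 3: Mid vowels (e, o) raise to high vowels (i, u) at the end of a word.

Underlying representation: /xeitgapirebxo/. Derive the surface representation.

Rule 1 (intervocalic voicing): /p/ is a voiceless stop between vowels /a/ and /i/, so it voices to [b]. /xeitgapirebxo/ → xeitgabirebxo.
Rule 2 (regressive voicing assimilation): /t/ precedes the voiced obstruent /g/, so it voices to [d] by assimilation. /b/ precedes the voiceless obstruent /x/, so it devoices to [p] by assimilation. /xeitgabirebxo/ → xeidgabirepxo.
Rule 3 (final vowel raising): /o/ is a mid vowel in word-final position, so it raises to [u]. /xeidgabirepxo/ → xeidgabirepxu.

xeidgabirepxu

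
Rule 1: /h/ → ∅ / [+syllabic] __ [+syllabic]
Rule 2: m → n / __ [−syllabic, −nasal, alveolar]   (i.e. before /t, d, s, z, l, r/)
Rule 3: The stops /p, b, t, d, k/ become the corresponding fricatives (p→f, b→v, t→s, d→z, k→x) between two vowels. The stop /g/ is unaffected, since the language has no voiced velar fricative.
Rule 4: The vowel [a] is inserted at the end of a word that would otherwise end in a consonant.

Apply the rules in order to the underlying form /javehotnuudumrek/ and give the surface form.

javeotnuuzunreka

Rule 1 (intervocalic h-deletion): /h/ occurs between vowels /e/ and /o/, so it deletes. /javehotnuudumrek/ → javeotnuudumrek.
Rule 2 (nasal place assimilation): /m/ precedes the alveolar consonant /r/, so it assimilates in place to [n]. /javeotnuudumrek/ → javeotnuudunrek.
Rule 3 (intervocalic spirantization): /d/ is a stop between vowels /u/ and /u/, so it spirantizes to the fricative [z]. /javeotnuudunrek/ → javeotnuuzunrek.
Rule 4 (final a-epenthesis): the form ends in the consonant /k/, so [a] is inserted word-finally. /javeotnuuzunrek/ → javeotnuuzunreka.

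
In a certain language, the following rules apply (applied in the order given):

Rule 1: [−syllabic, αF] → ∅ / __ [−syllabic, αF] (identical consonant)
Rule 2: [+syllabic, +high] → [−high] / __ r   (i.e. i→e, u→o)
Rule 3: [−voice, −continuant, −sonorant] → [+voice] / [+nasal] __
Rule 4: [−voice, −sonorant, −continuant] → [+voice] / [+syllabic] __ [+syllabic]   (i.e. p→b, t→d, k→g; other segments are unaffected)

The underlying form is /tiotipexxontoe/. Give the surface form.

tiodibexondoe

Rule 1 (degemination): /xx/ is a geminate; the first /x/ deletes. /tiotipexxontoe/ → tiotipexontoe.
Rule 2 (pre-rhotic lowering): no segment meets the environment; /tiotipexontoe/ is unchanged.
Rule 3 (post-nasal voicing): /t/ is a voiceless stop immediately after the nasal /n/, so it voices to [d]. /tiotipexontoe/ → tiotipexondoe.
Rule 4 (intervocalic voicing): /t/ is a voiceless stop between vowels /o/ and /i/, so it voices to [d]. /p/ is a voiceless stop between vowels /i/ and /e/, so it voices to [b]. /tiotipexondoe/ → tiodibexondoe.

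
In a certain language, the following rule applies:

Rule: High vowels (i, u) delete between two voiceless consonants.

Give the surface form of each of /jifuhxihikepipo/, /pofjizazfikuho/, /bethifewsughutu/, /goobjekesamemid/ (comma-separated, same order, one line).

/jifuhxihikepipo/: /u/ is a high vowel flanked by voiceless consonants /f/ and /h/, so it deletes. /i/ is a high vowel flanked by voiceless consonants /x/ and /h/, so it deletes. /i/ is a high vowel flanked by voiceless consonants /h/ and /k/, so it deletes. /i/ is a high vowel flanked by voiceless consonants /p/ and /p/, so it deletes. → [jifhxhkeppo].
/pofjizazfikuho/: /i/ is a high vowel flanked by voiceless consonants /f/ and /k/, so it deletes. /u/ is a high vowel flanked by voiceless consonants /k/ and /h/, so it deletes. → [pofjizazfkho].
/bethifewsughutu/: /i/ is a high vowel flanked by voiceless consonants /h/ and /f/, so it deletes. /u/ is a high vowel flanked by voiceless consonants /h/ and /t/, so it deletes. → [bethfewsughtu].
/goobjekesamemid/: the rule's environment is not met; surfaces unchanged as [goobjekesamemid].

jifhxhkeppo, pofjizazfkho, bethfewsughtu, goobjekesamemid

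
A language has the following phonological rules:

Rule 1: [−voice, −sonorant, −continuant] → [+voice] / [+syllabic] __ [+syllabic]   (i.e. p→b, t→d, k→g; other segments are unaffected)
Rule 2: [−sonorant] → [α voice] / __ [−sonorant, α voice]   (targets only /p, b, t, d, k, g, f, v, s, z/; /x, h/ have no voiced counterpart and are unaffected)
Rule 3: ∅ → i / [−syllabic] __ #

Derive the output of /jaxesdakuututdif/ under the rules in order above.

jaxezdaguududdifi

Rule 1 (intervocalic voicing): /k/ is a voiceless stop between vowels /a/ and /u/, so it voices to [g]. /t/ is a voiceless stop between vowels /u/ and /u/, so it voices to [d]. /jaxesdakuututdif/ → jaxesdaguudutdif.
Rule 2 (regressive voicing assimilation): /s/ precedes the voiced obstruent /d/, so it voices to [z] by assimilation. /t/ precedes the voiced obstruent /d/, so it voices to [d] by assimilation. /jaxesdaguudutdif/ → jaxezdaguududdif.
Rule 3 (final i-epenthesis): the form ends in the consonant /f/, so [i] is inserted word-finally. /jaxezdaguududdif/ → jaxezdaguududdifi.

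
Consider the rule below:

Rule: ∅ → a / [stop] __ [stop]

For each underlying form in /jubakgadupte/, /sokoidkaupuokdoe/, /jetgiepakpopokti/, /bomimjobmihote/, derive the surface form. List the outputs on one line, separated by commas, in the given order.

jubakagadupate, sokoidakaupuokadoe, jetagiepakapopokati, bomimjobmihote

/jubakgadupte/: /k/ and /g/ form a stop–stop cluster, so [a] is inserted between them. /p/ and /t/ form a stop–stop cluster, so [a] is inserted between them. → [jubakagadupate].
/sokoidkaupuokdoe/: /d/ and /k/ form a stop–stop cluster, so [a] is inserted between them. /k/ and /d/ form a stop–stop cluster, so [a] is inserted between them. → [sokoidakaupuokadoe].
/jetgiepakpopokti/: /t/ and /g/ form a stop–stop cluster, so [a] is inserted between them. /k/ and /p/ form a stop–stop cluster, so [a] is inserted between them. /k/ and /t/ form a stop–stop cluster, so [a] is inserted between them. → [jetagiepakapopokati].
/bomimjobmihote/: the rule's environment is not met; surfaces unchanged as [bomimjobmihote].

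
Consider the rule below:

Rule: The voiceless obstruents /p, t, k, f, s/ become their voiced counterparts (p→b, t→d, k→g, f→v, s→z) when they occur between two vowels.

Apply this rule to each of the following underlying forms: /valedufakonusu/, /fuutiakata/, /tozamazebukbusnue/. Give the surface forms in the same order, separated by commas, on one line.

valeduvagonuzu, fuudiagada, tozamazebukbusnue

/valedufakonusu/: /f/ is a voiceless obstruent between vowels /u/ and /a/, so it voices to [v]. /k/ is a voiceless obstruent between vowels /a/ and /o/, so it voices to [g]. /s/ is a voiceless obstruent between vowels /u/ and /u/, so it voices to [z]. → [valeduvagonuzu].
/fuutiakata/: /t/ is a voiceless obstruent between vowels /u/ and /i/, so it voices to [d]. /k/ is a voiceless obstruent between vowels /a/ and /a/, so it voices to [g]. /t/ is a voiceless obstruent between vowels /a/ and /a/, so it voices to [d]. → [fuudiagada].
/tozamazebukbusnue/: the rule's environment is not met; surfaces unchanged as [tozamazebukbusnue].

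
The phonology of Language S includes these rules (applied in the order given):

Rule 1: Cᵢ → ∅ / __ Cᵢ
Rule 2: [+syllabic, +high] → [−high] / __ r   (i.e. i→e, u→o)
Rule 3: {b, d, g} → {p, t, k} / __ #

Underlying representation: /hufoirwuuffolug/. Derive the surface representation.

hufoerwuufoluk

Rule 1 (degemination): /ff/ is a geminate; the first /f/ deletes. /hufoirwuuffolug/ → hufoirwuufolug.
Rule 2 (pre-rhotic lowering): /i/ is a high vowel immediately before /r/, so it lowers to [e]. /hufoirwuufolug/ → hufoerwuufolug.
Rule 3 (final devoicing): /g/ is a voiced stop in word-final position, so it devoices to [k]. /hufoerwuufolug/ → hufoerwuufoluk.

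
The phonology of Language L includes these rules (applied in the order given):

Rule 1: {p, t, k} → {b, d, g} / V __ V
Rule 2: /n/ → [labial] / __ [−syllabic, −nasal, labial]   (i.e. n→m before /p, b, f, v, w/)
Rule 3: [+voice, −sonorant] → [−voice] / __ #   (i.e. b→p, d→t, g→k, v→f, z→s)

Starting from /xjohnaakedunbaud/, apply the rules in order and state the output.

Rule 1 (intervocalic voicing): /k/ is a voiceless stop between vowels /a/ and /e/, so it voices to [g]. /xjohnaakedunbaud/ → xjohnaagedunbaud.
Rule 2 (nasal place assimilation): /n/ precedes the labial consonant /b/, so it assimilates in place to [m]. /xjohnaagedunbaud/ → xjohnaagedumbaud.
Rule 3 (final devoicing): /d/ is a voiced obstruent in word-final position, so it devoices to [t]. /xjohnaagedumbaud/ → xjohnaagedumbaut.

xjohnaagedumbaut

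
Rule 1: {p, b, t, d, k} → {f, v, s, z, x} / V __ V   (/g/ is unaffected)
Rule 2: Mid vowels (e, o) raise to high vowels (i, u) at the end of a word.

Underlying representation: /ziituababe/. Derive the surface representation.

Rule 1 (intervocalic spirantization): /t/ is a stop between vowels /i/ and /u/, so it spirantizes to the fricative [s]. /b/ is a stop between vowels /a/ and /a/, so it spirantizes to the fricative [v]. /b/ is a stop between vowels /a/ and /e/, so it spirantizes to the fricative [v]. /ziituababe/ → ziisuavave.
Rule 2 (final vowel raising): /e/ is a mid vowel in word-final position, so it raises to [i]. /ziisuavave/ → ziisuavavi.

ziisuavavi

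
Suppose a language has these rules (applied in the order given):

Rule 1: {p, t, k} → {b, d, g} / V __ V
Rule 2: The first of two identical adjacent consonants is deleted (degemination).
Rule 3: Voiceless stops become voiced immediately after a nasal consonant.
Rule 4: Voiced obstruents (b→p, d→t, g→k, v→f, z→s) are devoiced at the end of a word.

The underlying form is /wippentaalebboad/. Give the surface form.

Rule 1 (intervocalic voicing): no segment meets the environment; /wippentaalebboad/ is unchanged.
Rule 2 (degemination): /pp/ is a geminate; the first /p/ deletes. /bb/ is a geminate; the first /b/ deletes. /wippentaalebboad/ → wipentaaleboad.
Rule 3 (post-nasal voicing): /t/ is a voiceless stop immediately after the nasal /n/, so it voices to [d]. /wipentaaleboad/ → wipendaaleboad.
Rule 4 (final devoicing): /d/ is a voiced obstruent in word-final position, so it devoices to [t]. /wipendaaleboad/ → wipendaaleboat.

wipendaaleboat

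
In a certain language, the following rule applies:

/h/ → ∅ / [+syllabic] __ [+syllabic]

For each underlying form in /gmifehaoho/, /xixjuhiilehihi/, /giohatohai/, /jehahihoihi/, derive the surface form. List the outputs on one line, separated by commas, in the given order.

/gmifehaoho/: /h/ occurs between vowels /e/ and /a/, so it deletes. /h/ occurs between vowels /o/ and /o/, so it deletes. → [gmifeaoo].
/xixjuhiilehihi/: /h/ occurs between vowels /u/ and /i/, so it deletes. /h/ occurs between vowels /e/ and /i/, so it deletes. /h/ occurs between vowels /i/ and /i/, so it deletes. → [xixjuiileii].
/giohatohai/: /h/ occurs between vowels /o/ and /a/, so it deletes. /h/ occurs between vowels /o/ and /a/, so it deletes. → [gioatoai].
/jehahihoihi/: /h/ occurs between vowels /e/ and /a/, so it deletes. /h/ occurs between vowels /a/ and /i/, so it deletes. /h/ occurs between vowels /i/ and /o/, so it deletes. /h/ occurs between vowels /i/ and /i/, so it deletes. → [jeaioii].

gmifeaoo, xixjuiileii, gioatoai, jeaioii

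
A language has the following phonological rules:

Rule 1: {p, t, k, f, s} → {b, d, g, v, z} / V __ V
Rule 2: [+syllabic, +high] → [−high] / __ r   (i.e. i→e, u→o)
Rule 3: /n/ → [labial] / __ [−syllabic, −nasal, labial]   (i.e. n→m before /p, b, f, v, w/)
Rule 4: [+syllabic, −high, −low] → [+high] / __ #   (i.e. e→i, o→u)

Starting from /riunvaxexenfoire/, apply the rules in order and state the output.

riumvaxexemfoeri

Rule 1 (intervocalic voicing): no segment meets the environment; /riunvaxexenfoire/ is unchanged.
Rule 2 (pre-rhotic lowering): /i/ is a high vowel immediately before /r/, so it lowers to [e]. /riunvaxexenfoire/ → riunvaxexenfoere.
Rule 3 (nasal place assimilation): /n/ precedes the labial consonant /v/, so it assimilates in place to [m]. /n/ precedes the labial consonant /f/, so it assimilates in place to [m]. /riunvaxexenfoere/ → riumvaxexemfoere.
Rule 4 (final vowel raising): /e/ is a mid vowel in word-final position, so it raises to [i]. /riumvaxexemfoere/ → riumvaxexemfoeri.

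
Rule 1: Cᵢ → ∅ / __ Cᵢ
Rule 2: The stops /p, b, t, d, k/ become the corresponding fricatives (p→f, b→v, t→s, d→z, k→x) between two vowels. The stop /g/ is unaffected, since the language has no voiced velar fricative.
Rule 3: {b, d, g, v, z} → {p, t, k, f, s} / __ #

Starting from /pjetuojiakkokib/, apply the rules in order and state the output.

pjesuojiaxoxip

Rule 1 (degemination): /kk/ is a geminate; the first /k/ deletes. /pjetuojiakkokib/ → pjetuojiakokib.
Rule 2 (intervocalic spirantization): /t/ is a stop between vowels /e/ and /u/, so it spirantizes to the fricative [s]. /k/ is a stop between vowels /a/ and /o/, so it spirantizes to the fricative [x]. /k/ is a stop between vowels /o/ and /i/, so it spirantizes to the fricative [x]. /pjetuojiakokib/ → pjesuojiaxoxib.
Rule 3 (final devoicing): /b/ is a voiced obstruent in word-final position, so it devoices to [p]. /pjesuojiaxoxib/ → pjesuojiaxoxip.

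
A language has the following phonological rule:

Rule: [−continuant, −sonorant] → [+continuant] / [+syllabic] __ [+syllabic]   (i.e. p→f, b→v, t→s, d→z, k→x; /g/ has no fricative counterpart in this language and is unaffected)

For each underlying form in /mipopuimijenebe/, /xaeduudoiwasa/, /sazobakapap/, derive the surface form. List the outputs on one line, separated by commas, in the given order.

mifofuimijeneve, xaezuuzoiwasa, sazovaxafap

/mipopuimijenebe/: /p/ is a stop between vowels /i/ and /o/, so it spirantizes to the fricative [f]. /p/ is a stop between vowels /o/ and /u/, so it spirantizes to the fricative [f]. /b/ is a stop between vowels /e/ and /e/, so it spirantizes to the fricative [v]. → [mifofuimijeneve].
/xaeduudoiwasa/: /d/ is a stop between vowels /e/ and /u/, so it spirantizes to the fricative [z]. /d/ is a stop between vowels /u/ and /o/, so it spirantizes to the fricative [z]. → [xaezuuzoiwasa].
/sazobakapap/: /b/ is a stop between vowels /o/ and /a/, so it spirantizes to the fricative [v]. /k/ is a stop between vowels /a/ and /a/, so it spirantizes to the fricative [x]. /p/ is a stop between vowels /a/ and /a/, so it spirantizes to the fricative [f]. → [sazovaxafap].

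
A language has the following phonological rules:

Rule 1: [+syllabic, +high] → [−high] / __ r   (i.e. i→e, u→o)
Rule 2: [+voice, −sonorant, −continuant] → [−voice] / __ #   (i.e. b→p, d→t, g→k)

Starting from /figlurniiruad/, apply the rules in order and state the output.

Rule 1 (pre-rhotic lowering): /u/ is a high vowel immediately before /r/, so it lowers to [o]. /i/ is a high vowel immediately before /r/, so it lowers to [e]. /figlurniiruad/ → figlornieruad.
Rule 2 (final devoicing): /d/ is a voiced stop in word-final position, so it devoices to [t]. /figlornieruad/ → figlornieruat.

figlornieruat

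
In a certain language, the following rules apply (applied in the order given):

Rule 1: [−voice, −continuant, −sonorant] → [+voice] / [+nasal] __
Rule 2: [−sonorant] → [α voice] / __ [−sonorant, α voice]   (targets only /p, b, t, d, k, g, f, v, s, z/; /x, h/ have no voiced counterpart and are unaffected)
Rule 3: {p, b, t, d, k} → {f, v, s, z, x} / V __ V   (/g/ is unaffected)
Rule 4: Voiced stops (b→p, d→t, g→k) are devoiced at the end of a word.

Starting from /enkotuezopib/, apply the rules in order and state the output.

Rule 1 (post-nasal voicing): /k/ is a voiceless stop immediately after the nasal /n/, so it voices to [g]. /enkotuezopib/ → engotuezopib.
Rule 2 (regressive voicing assimilation): no segment meets the environment; /engotuezopib/ is unchanged.
Rule 3 (intervocalic spirantization): /t/ is a stop between vowels /o/ and /u/, so it spirantizes to the fricative [s]. /p/ is a stop between vowels /o/ and /i/, so it spirantizes to the fricative [f]. /engotuezopib/ → engosuezofib.
Rule 4 (final devoicing): /b/ is a voiced stop in word-final position, so it devoices to [p]. /engosuezofib/ → engosuezofip.

engosuezofip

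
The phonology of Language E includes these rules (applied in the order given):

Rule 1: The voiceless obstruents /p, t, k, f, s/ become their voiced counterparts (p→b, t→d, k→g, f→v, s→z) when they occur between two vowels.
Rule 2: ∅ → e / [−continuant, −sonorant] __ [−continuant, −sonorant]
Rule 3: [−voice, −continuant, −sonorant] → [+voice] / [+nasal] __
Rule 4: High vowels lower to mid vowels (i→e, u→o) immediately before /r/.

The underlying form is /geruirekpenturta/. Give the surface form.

geruerekependorta

Rule 1 (intervocalic voicing): no segment meets the environment; /geruirekpenturta/ is unchanged.
Rule 2 (stop-cluster e-epenthesis): /k/ and /p/ form a stop–stop cluster, so [e] is inserted between them. /geruirekpenturta/ → geruirekepenturta.
Rule 3 (post-nasal voicing): /t/ is a voiceless stop immediately after the nasal /n/, so it voices to [d]. /geruirekepenturta/ → geruirekependurta.
Rule 4 (pre-rhotic lowering): /i/ is a high vowel immediately before /r/, so it lowers to [e]. /u/ is a high vowel immediately before /r/, so it lowers to [o]. /geruirekependurta/ → geruerekependorta.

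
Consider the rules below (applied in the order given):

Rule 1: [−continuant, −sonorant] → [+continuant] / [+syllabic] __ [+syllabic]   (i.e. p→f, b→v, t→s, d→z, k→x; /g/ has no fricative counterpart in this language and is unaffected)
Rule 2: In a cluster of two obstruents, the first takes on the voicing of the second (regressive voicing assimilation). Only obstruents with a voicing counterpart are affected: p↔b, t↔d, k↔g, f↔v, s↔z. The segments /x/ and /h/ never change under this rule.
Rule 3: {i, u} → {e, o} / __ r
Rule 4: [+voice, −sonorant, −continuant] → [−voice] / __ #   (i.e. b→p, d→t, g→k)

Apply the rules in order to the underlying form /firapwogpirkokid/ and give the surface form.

ferapwokperkoxit

Rule 1 (intervocalic spirantization): /k/ is a stop between vowels /o/ and /i/, so it spirantizes to the fricative [x]. /firapwogpirkokid/ → firapwogpirkoxid.
Rule 2 (regressive voicing assimilation): /g/ precedes the voiceless obstruent /p/, so it devoices to [k] by assimilation. /firapwogpirkoxid/ → firapwokpirkoxid.
Rule 3 (pre-rhotic lowering): /i/ is a high vowel immediately before /r/, so it lowers to [e]. /i/ is a high vowel immediately before /r/, so it lowers to [e]. /firapwokpirkoxid/ → ferapwokperkoxid.
Rule 4 (final devoicing): /d/ is a voiced stop in word-final position, so it devoices to [t]. /ferapwokperkoxid/ → ferapwokperkoxit.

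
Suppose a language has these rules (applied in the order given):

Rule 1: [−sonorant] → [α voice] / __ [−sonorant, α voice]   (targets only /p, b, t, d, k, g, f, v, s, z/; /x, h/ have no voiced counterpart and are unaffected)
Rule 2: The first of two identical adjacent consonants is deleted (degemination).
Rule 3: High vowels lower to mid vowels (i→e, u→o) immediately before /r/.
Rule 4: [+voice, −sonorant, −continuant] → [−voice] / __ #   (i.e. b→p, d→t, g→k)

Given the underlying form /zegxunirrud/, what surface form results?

zekxunerut

Rule 1 (regressive voicing assimilation): /g/ precedes the voiceless obstruent /x/, so it devoices to [k] by assimilation. /zegxunirrud/ → zekxunirrud.
Rule 2 (degemination): /rr/ is a geminate; the first /r/ deletes. /zekxunirrud/ → zekxunirud.
Rule 3 (pre-rhotic lowering): /i/ is a high vowel immediately before /r/, so it lowers to [e]. /zekxunirud/ → zekxunerud.
Rule 4 (final devoicing): /d/ is a voiced stop in word-final position, so it devoices to [t]. /zekxunerud/ → zekxunerut.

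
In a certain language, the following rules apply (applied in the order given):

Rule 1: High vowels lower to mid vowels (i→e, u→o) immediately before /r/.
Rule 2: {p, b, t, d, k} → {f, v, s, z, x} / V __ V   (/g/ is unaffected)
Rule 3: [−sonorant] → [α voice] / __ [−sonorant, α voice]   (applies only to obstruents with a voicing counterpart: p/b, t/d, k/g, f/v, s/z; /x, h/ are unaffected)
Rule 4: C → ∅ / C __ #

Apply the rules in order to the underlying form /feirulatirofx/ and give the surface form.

feerulaserof

Rule 1 (pre-rhotic lowering): /i/ is a high vowel immediately before /r/, so it lowers to [e]. /i/ is a high vowel immediately before /r/, so it lowers to [e]. /feirulatirofx/ → feerulaterofx.
Rule 2 (intervocalic spirantization): /t/ is a stop between vowels /a/ and /e/, so it spirantizes to the fricative [s]. /feerulaterofx/ → feerulaserofx.
Rule 3 (regressive voicing assimilation): no segment meets the environment; /feerulaserofx/ is unchanged.
Rule 4 (final cluster simplification): /x/ is the second consonant of a word-final cluster /fx/, so it deletes. /feerulaserofx/ → feerulaserof.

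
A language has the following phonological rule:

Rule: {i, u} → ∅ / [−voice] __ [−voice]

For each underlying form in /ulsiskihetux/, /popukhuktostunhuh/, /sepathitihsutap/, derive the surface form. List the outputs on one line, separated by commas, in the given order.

/ulsiskihetux/: /i/ is a high vowel flanked by voiceless consonants /s/ and /s/, so it deletes. /i/ is a high vowel flanked by voiceless consonants /k/ and /h/, so it deletes. /u/ is a high vowel flanked by voiceless consonants /t/ and /x/, so it deletes. → [ulsskhetx].
/popukhuktostunhuh/: /u/ is a high vowel flanked by voiceless consonants /p/ and /k/, so it deletes. /u/ is a high vowel flanked by voiceless consonants /h/ and /k/, so it deletes. /u/ is a high vowel flanked by voiceless consonants /h/ and /h/, so it deletes. → [popkhktostunhh].
/sepathitihsutap/: /i/ is a high vowel flanked by voiceless consonants /h/ and /t/, so it deletes. /i/ is a high vowel flanked by voiceless consonants /t/ and /h/, so it deletes. /u/ is a high vowel flanked by voiceless consonants /s/ and /t/, so it deletes. → [sepaththstap].

ulsskhetx, popkhktostunhh, sepaththstap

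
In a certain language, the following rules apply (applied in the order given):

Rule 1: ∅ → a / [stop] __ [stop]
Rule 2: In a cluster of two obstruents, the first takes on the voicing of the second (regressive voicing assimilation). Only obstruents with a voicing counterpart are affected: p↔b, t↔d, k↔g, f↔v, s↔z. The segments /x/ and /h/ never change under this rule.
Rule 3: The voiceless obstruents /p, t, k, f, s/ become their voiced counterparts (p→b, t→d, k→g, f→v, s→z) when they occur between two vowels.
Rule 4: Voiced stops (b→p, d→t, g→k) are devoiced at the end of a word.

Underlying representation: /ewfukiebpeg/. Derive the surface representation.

ewfugiebabek

Rule 1 (stop-cluster a-epenthesis): /b/ and /p/ form a stop–stop cluster, so [a] is inserted between them. /ewfukiebpeg/ → ewfukiebapeg.
Rule 2 (regressive voicing assimilation): no segment meets the environment; /ewfukiebapeg/ is unchanged.
Rule 3 (intervocalic voicing): /k/ is a voiceless obstruent between vowels /u/ and /i/, so it voices to [g]. /p/ is a voiceless obstruent between vowels /a/ and /e/, so it voices to [b]. /ewfukiebapeg/ → ewfugiebabeg.
Rule 4 (final devoicing): /g/ is a voiced stop in word-final position, so it devoices to [k]. /ewfugiebabeg/ → ewfugiebabek.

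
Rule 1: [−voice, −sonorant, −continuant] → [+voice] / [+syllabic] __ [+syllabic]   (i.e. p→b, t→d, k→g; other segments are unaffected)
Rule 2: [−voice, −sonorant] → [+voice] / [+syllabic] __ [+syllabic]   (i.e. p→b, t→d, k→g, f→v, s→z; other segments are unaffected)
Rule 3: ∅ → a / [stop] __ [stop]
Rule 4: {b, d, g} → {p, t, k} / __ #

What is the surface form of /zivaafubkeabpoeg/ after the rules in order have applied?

Rule 1 (intervocalic voicing): no segment meets the environment; /zivaafubkeabpoeg/ is unchanged.
Rule 2 (intervocalic voicing): /f/ is a voiceless obstruent between vowels /a/ and /u/, so it voices to [v]. /zivaafubkeabpoeg/ → zivaavubkeabpoeg.
Rule 3 (stop-cluster a-epenthesis): /b/ and /k/ form a stop–stop cluster, so [a] is inserted between them. /b/ and /p/ form a stop–stop cluster, so [a] is inserted between them. /zivaavubkeabpoeg/ → zivaavubakeabapoeg.
Rule 4 (final devoicing): /g/ is a voiced stop in word-final position, so it devoices to [k]. /zivaavubakeabapoeg/ → zivaavubakeabapoek.

zivaavubakeabapoek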